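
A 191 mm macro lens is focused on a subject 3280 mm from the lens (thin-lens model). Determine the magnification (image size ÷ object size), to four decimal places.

0.0618×

Thin lens: 1/f = 1/dₒ + 1/dᵢ → 1/dᵢ = 1/191 − 1/3280 = 0.0049307 mm⁻¹, so dᵢ ≈ 202.8100 mm.
Magnification m = dᵢ/dₒ = 202.8100/3280 ≈ 0.06183.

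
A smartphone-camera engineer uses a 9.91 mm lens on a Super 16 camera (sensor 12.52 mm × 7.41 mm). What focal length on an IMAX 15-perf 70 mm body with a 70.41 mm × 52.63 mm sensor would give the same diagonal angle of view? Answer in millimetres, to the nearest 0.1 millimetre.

Sensor diagonal = √(12.52² + 7.41²) = √211.6585 ≈ 14.5485 mm.
Sensor diagonal = √(70.41² + 52.63²) = √7727.4850 ≈ 87.9061 mm.
Equal angle of view means equal diagonal/f ratio, so f₂ = f₁ · (diagonal₂/diagonal₁) = 9.91 × 87.9061/14.5485.
f₂ = 9.91 × 6.04229 ≈ 59.879 mm.

59.9 mm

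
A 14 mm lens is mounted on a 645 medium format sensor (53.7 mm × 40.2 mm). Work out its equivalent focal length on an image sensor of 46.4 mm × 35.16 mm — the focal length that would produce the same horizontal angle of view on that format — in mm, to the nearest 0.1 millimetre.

Equal angle of view means equal width/f ratio, so f₂ = f₁ · (width₂/width₁) = 14 × 46.4/53.7.
f₂ = 14 × 0.86406 ≈ 12.097 mm.

12.1 mm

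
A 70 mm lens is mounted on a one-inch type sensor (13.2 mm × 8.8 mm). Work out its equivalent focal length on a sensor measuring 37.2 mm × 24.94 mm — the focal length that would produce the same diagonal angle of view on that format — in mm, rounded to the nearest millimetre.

Sensor diagonal = √(13.2² + 8.8²) = √251.6800 ≈ 15.8644 mm.
Sensor diagonal = √(37.2² + 24.94²) = √2005.8436 ≈ 44.7866 mm.
Equal angle of view means equal diagonal/f ratio, so f₂ = f₁ · (diagonal₂/diagonal₁) = 70 × 44.7866/15.8644.
f₂ = 70 × 2.82309 ≈ 197.616 mm.

198 mm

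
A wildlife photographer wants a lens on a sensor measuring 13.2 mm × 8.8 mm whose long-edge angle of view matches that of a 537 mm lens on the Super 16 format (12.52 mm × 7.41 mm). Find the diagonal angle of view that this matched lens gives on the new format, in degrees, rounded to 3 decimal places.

1.605°

Equal long-edge AOV ⇒ f₂ = f₁ · 13.2/12.52 = 537 × 1.05431 ≈ 566.1661 mm.
Sensor diagonal = √(13.2² + 8.8²) = √251.6800 ≈ 15.8644 mm.
Diagonal AOV on the new format = 2·arctan(15.8644 / (2 × 566.1661)) = 2·arctan(0.01401) ≈ 1.6054°.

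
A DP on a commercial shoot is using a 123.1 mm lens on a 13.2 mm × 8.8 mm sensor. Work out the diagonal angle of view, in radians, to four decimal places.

Sensor diagonal = √(13.2² + 8.8²) = √251.6800 ≈ 15.8644 mm.
Angle of view α = 2·arctan(d/2f) with d = 15.8644 mm and f = 123.1 mm.
d/2f = 0.06444; arctan(0.06444) ≈ 0.0643 rad, so α ≈ 0.1287 rad.

0.1287 rad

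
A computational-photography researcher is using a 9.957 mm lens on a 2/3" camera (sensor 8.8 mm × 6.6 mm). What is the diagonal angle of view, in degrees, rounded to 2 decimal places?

Sensor diagonal = √(8.8² + 6.6²) = √121.0000 ≈ 11.0000 mm.
Angle of view α = 2·arctan(d/2f) with d = 11.0000 mm and f = 9.957 mm.
d/2f = 0.55238; arctan(0.55238) ≈ 28.9152°, so α ≈ 57.8303°.

57.83°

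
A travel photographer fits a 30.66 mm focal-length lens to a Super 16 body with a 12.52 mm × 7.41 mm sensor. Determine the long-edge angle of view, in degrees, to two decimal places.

Angle of view α = 2·arctan(w/2f) with w = 12.52 mm and f = 30.66 mm.
w/2f = 0.20417; arctan(0.20417) ≈ 11.5397°, so α ≈ 23.0795°.

23.08°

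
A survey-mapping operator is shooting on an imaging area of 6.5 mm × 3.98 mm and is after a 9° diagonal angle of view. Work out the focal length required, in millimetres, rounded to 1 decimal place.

Sensor diagonal = √(6.5² + 3.98²) = √58.0904 ≈ 7.6217 mm.
From α = 2·arctan(d/2f) we get f = d / (2·tan(α/2)).
With d = 7.6217 mm and α/2 = 4.5°, tan(α/2) ≈ 0.07870, so f ≈ 7.6217 / 0.15740 ≈ 48.4215 mm.

48.4 mm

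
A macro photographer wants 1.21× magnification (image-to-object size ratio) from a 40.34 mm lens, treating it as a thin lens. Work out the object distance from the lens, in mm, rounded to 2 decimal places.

73.68 mm

With m = dᵢ/dₒ and 1/f = 1/dₒ + 1/dᵢ, substituting dᵢ = m·dₒ gives 1/f = (1 + 1/m)/dₒ, hence dₒ = f·(1 + 1/m).
dₒ = 40.34 × (1 + 1/1.21) = 40.34 × 1.82645 ≈ 73.679 mm.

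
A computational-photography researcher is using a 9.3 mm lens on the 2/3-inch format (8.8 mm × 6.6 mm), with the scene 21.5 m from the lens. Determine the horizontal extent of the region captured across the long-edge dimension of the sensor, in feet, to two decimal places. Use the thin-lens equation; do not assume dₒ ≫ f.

dₒ: 21.5 m = 21500 mm.
Similar triangles through the lens centre give W/dₒ = w/dᵢ; with 1/f = 1/dₒ + 1/dᵢ this gives W = w·(dₒ − f)/f.
W = 8.8 mm × (21500 − 9.3) / 9.3 = 8.8 × 2310.8280 ≈ 20335.286 mm = 20335.286/304.8 ft = 66.7168 ft.

66.72 ft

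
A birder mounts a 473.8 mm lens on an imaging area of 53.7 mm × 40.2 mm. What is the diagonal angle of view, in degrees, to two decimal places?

Sensor diagonal = √(53.7² + 40.2²) = √4499.7300 ≈ 67.0800 mm.
Angle of view α = 2·arctan(d/2f) with d = 67.0800 mm and f = 473.8 mm.
d/2f = 0.07079; arctan(0.07079) ≈ 4.0492°, so α ≈ 8.0984°.

8.10°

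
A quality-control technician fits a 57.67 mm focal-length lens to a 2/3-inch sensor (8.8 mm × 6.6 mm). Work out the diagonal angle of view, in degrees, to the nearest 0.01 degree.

Sensor diagonal = √(8.8² + 6.6²) = √121.0000 ≈ 11.0000 mm.
Angle of view α = 2·arctan(d/2f) with d = 11.0000 mm and f = 57.67 mm.
d/2f = 0.09537; arctan(0.09537) ≈ 5.4478°, so α ≈ 10.8957°.

10.90°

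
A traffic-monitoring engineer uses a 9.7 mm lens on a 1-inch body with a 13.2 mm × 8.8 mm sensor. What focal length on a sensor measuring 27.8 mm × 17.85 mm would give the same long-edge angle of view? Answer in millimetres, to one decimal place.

20.4 mm

Equal angle of view means equal width/f ratio, so f₂ = f₁ · (width₂/width₁) = 9.7 × 27.8/13.2.
f₂ = 9.7 × 2.10606 ≈ 20.429 mm.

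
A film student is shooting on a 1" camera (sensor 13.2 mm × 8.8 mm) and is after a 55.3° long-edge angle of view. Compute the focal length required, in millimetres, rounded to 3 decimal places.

From α = 2·arctan(w/2f) we get f = w / (2·tan(α/2)).
With w = 13.2 mm and α/2 = 27.65°, tan(α/2) ≈ 0.52390, so f ≈ 13.2 / 1.04780 ≈ 12.5978 mm.

12.598 mm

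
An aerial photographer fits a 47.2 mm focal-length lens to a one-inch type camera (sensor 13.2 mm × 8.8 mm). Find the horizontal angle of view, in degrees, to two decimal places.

15.92°

Angle of view α = 2·arctan(w/2f) with w = 13.2 mm and f = 47.2 mm.
w/2f = 0.13983; arctan(0.13983) ≈ 7.9601°, so α ≈ 15.9202°.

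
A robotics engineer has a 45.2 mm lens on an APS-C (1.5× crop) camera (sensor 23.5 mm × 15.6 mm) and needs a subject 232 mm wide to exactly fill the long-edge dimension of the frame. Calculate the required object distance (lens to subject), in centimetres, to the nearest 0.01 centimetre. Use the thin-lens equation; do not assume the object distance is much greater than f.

Magnification m = w/W = dᵢ/dₒ; combined with 1/f = 1/dₒ + 1/dᵢ this gives dₒ = f·(1 + W/w).
dₒ = 45.2 mm × (1 + 232/23.5) = 45.2 × 10.8723 ≈ 491.430 mm = 49.143 cm.

49.14 cm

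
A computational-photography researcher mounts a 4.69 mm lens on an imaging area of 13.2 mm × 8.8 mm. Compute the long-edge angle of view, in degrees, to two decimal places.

Angle of view α = 2·arctan(w/2f) with w = 13.2 mm and f = 4.69 mm.
w/2f = 1.40725; arctan(1.40725) ≈ 54.6022°, so α ≈ 109.2043°.

109.20°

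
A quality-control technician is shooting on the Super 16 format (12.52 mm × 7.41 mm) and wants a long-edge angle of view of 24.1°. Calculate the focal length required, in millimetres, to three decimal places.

From α = 2·arctan(w/2f) we get f = w / (2·tan(α/2)).
With w = 12.52 mm and α/2 = 12.05°, tan(α/2) ≈ 0.21347, so f ≈ 12.52 / 0.42694 ≈ 29.3251 mm.

29.325 mm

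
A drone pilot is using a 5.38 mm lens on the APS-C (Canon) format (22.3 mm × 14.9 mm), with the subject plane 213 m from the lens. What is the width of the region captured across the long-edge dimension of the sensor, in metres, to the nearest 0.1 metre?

dₒ: 213 m = 213000 mm.
Similar triangles through the lens centre give W/dₒ = w/dᵢ; with 1/f = 1/dₒ + 1/dᵢ this gives W = w·(dₒ − f)/f.
W = 22.3 mm × (213000 − 5.38) / 5.38 = 22.3 × 39590.0781 ≈ 882858.741 mm = 882.859 m.

882.9 m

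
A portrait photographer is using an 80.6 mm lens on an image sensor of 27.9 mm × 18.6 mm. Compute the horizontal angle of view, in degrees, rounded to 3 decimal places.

19.639°

Angle of view α = 2·arctan(w/2f) with w = 27.9 mm and f = 80.6 mm.
w/2f = 0.17308; arctan(0.17308) ≈ 9.8193°, so α ≈ 19.6386°.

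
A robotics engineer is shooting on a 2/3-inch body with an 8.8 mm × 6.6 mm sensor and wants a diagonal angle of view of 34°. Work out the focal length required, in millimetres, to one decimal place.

18.0 mm

Sensor diagonal = √(8.8² + 6.6²) = √121.0000 ≈ 11.0000 mm.
From α = 2·arctan(d/2f) we get f = d / (2·tan(α/2)).
With d = 11.0000 mm and α/2 = 17°, tan(α/2) ≈ 0.30573, so f ≈ 11.0000 / 0.61146 ≈ 17.9897 mm.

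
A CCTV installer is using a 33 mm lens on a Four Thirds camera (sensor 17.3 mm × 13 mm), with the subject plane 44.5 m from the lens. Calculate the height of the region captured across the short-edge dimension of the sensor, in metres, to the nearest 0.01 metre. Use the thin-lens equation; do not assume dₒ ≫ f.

17.52 m

dₒ: 44.5 m = 44500 mm.
Similar triangles through the lens centre give W/dₒ = h/dᵢ; with 1/f = 1/dₒ + 1/dᵢ this gives W = h·(dₒ − f)/f.
W = 13 mm × (44500 − 33) / 33 = 13 × 1347.4848 ≈ 17517.303 mm = 17.5173 m.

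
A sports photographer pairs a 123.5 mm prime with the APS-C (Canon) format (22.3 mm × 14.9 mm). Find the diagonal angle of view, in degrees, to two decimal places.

Sensor diagonal = √(22.3² + 14.9²) = √719.3000 ≈ 26.8198 mm.
Angle of view α = 2·arctan(d/2f) with d = 26.8198 mm and f = 123.5 mm.
d/2f = 0.10858; arctan(0.10858) ≈ 6.1970°, so α ≈ 12.3940°.

12.39°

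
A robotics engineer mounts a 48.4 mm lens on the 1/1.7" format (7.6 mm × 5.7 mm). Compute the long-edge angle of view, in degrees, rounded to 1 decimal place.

9.0°

Angle of view α = 2·arctan(w/2f) with w = 7.6 mm and f = 48.4 mm.
w/2f = 0.07851; arctan(0.07851) ≈ 4.4892°, so α ≈ 8.9784°.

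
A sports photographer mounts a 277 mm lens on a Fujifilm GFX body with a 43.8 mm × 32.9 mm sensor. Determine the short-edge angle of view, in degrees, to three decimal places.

Angle of view α = 2·arctan(h/2f) with h = 32.9 mm and f = 277 mm.
h/2f = 0.05939; arctan(0.05939) ≈ 3.3986°, so α ≈ 6.7972°.

6.797°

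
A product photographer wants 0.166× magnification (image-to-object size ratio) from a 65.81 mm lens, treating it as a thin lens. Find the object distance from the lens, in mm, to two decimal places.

With m = dᵢ/dₒ and 1/f = 1/dₒ + 1/dᵢ, substituting dᵢ = m·dₒ gives 1/f = (1 + 1/m)/dₒ, hence dₒ = f·(1 + 1/m).
dₒ = 65.81 × (1 + 1/0.166) = 65.81 × 7.02410 ≈ 462.256 mm.

462.26 mm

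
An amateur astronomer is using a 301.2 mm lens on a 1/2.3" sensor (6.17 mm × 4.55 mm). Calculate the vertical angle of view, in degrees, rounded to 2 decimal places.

Angle of view α = 2·arctan(h/2f) with h = 4.55 mm and f = 301.2 mm.
h/2f = 0.00755; arctan(0.00755) ≈ 0.4328°, so α ≈ 0.8655°.

0.87°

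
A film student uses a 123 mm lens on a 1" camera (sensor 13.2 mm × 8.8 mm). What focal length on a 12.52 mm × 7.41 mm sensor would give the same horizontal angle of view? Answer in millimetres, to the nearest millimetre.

117 mm

Equal angle of view means equal width/f ratio, so f₂ = f₁ · (width₂/width₁) = 123 × 12.52/13.2.
f₂ = 123 × 0.94848 ≈ 116.664 mm.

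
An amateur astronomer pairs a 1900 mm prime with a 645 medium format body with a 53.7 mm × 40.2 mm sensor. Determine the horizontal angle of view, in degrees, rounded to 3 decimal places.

1.619°

Angle of view α = 2·arctan(w/2f) with w = 53.7 mm and f = 1900 mm.
w/2f = 0.01413; arctan(0.01413) ≈ 0.8096°, so α ≈ 1.6193°.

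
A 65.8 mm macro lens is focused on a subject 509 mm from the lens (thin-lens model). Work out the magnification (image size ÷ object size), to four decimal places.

Thin lens: 1/f = 1/dₒ + 1/dᵢ → 1/dᵢ = 1/65.8 − 1/509 = 0.0132329 mm⁻¹, so dᵢ ≈ 75.5690 mm.
Magnification m = dᵢ/dₒ = 75.5690/509 ≈ 0.14847.

0.1485×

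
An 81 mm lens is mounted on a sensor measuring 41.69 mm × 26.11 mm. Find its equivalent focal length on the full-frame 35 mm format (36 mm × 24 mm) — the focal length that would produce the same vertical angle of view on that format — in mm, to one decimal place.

Equal angle of view means equal height/f ratio, so f₂ = f₁ · (height₂/height₁) = 81 × 24/26.11.
f₂ = 81 × 0.91919 ≈ 74.454 mm.

74.5 mm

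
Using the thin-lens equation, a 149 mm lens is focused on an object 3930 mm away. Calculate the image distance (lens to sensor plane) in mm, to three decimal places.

1/dᵢ = 1/f − 1/dₒ = 1/149 − 1/3930 = 0.0064570 mm⁻¹.
dᵢ = 1/0.0064570 ≈ 154.8717 mm.

154.872 mm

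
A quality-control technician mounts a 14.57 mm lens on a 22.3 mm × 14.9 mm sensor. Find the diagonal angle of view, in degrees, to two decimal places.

85.25°

Sensor diagonal = √(22.3² + 14.9²) = √719.3000 ≈ 26.8198 mm.
Angle of view α = 2·arctan(d/2f) with d = 26.8198 mm and f = 14.57 mm.
d/2f = 0.92038; arctan(0.92038) ≈ 42.6257°, so α ≈ 85.2515°.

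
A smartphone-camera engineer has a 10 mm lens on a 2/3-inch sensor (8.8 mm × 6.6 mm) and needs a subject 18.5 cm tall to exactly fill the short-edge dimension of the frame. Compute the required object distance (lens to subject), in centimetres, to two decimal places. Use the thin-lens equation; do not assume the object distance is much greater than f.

W: 18.5 cm = 185 mm.
Magnification m = h/W = dᵢ/dₒ; combined with 1/f = 1/dₒ + 1/dᵢ this gives dₒ = f·(1 + W/h).
dₒ = 10 mm × (1 + 185/6.6) = 10 × 29.0303 ≈ 290.303 mm = 29.0303 cm.

29.03 cm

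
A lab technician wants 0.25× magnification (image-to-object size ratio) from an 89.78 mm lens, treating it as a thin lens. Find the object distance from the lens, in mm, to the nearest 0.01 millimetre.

With m = dᵢ/dₒ and 1/f = 1/dₒ + 1/dᵢ, substituting dᵢ = m·dₒ gives 1/f = (1 + 1/m)/dₒ, hence dₒ = f·(1 + 1/m).
dₒ = 89.78 × (1 + 1/0.25) = 89.78 × 5.00000 ≈ 448.900 mm.

448.90 mm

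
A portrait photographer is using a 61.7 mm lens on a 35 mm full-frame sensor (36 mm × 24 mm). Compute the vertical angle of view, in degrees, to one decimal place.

22.0°

Angle of view α = 2·arctan(h/2f) with h = 24 mm and f = 61.7 mm.
h/2f = 0.19449; arctan(0.19449) ≈ 11.0060°, so α ≈ 22.0121°.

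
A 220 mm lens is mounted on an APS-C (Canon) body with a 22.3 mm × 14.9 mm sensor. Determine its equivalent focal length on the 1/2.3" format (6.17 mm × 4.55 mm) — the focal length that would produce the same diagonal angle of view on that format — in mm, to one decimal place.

62.9 mm

Sensor diagonal = √(22.3² + 14.9²) = √719.3000 ≈ 26.8198 mm.
Sensor diagonal = √(6.17² + 4.55²) = √58.7714 ≈ 7.6663 mm.
Equal angle of view means equal diagonal/f ratio, so f₂ = f₁ · (diagonal₂/diagonal₁) = 220 × 7.6663/26.8198.
f₂ = 220 × 0.28584 ≈ 62.886 mm.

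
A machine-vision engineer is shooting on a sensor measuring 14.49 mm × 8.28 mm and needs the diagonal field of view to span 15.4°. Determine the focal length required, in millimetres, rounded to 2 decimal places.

61.72 mm

Sensor diagonal = √(14.49² + 8.28²) = √278.5185 ≈ 16.6889 mm.
From α = 2·arctan(d/2f) we get f = d / (2·tan(α/2)).
With d = 16.6889 mm and α/2 = 7.7°, tan(α/2) ≈ 0.13521, so f ≈ 16.6889 / 0.27041 ≈ 61.7168 mm.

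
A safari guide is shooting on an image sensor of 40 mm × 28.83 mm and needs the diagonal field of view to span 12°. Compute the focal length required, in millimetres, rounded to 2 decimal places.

234.56 mm

Sensor diagonal = √(40² + 28.83²) = √2431.1689 ≈ 49.3069 mm.
From α = 2·arctan(d/2f) we get f = d / (2·tan(α/2)).
With d = 49.3069 mm and α/2 = 6°, tan(α/2) ≈ 0.10510, so f ≈ 49.3069 / 0.21021 ≈ 234.5618 mm.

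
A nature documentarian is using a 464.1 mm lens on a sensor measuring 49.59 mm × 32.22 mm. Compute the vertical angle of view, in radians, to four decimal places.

Angle of view α = 2·arctan(h/2f) with h = 32.22 mm and f = 464.1 mm.
h/2f = 0.03471; arctan(0.03471) ≈ 0.0347 rad, so α ≈ 0.0694 rad.

0.0694 rad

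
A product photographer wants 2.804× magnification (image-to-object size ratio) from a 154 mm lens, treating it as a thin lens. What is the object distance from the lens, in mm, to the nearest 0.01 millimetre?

With m = dᵢ/dₒ and 1/f = 1/dₒ + 1/dᵢ, substituting dᵢ = m·dₒ gives 1/f = (1 + 1/m)/dₒ, hence dₒ = f·(1 + 1/m).
dₒ = 154 × (1 + 1/2.804) = 154 × 1.35663 ≈ 208.922 mm.

208.92 mm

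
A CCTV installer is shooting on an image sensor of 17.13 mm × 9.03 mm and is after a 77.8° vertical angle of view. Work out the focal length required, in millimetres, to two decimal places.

From α = 2·arctan(h/2f) we get f = h / (2·tan(α/2)).
With h = 9.03 mm and α/2 = 38.9°, tan(α/2) ≈ 0.80690, so f ≈ 9.03 / 1.61380 ≈ 5.5955 mm.

5.60 mm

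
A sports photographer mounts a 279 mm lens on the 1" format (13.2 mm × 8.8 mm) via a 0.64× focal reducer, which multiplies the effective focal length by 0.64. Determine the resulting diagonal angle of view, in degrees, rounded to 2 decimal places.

Effective focal length f = 279 × 0.64 = 178.56 mm.
Sensor diagonal = √(13.2² + 8.8²) = √251.6800 ≈ 15.8644 mm.
α = 2·arctan(15.864 / (2 × 178.56)) = 2·arctan(0.04442) ≈ 5.0872°.

5.09°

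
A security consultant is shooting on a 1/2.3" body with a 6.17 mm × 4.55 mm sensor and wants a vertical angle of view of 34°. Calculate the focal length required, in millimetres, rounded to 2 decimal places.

7.44 mm

From α = 2·arctan(h/2f) we get f = h / (2·tan(α/2)).
With h = 4.55 mm and α/2 = 17°, tan(α/2) ≈ 0.30573, so f ≈ 4.55 / 0.61146 ≈ 7.4412 mm.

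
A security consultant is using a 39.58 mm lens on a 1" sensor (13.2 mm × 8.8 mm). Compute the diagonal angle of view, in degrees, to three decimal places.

22.665°

Sensor diagonal = √(13.2² + 8.8²) = √251.6800 ≈ 15.8644 mm.
Angle of view α = 2·arctan(d/2f) with d = 15.8644 mm and f = 39.58 mm.
d/2f = 0.20041; arctan(0.20041) ≈ 11.3325°, so α ≈ 22.6650°.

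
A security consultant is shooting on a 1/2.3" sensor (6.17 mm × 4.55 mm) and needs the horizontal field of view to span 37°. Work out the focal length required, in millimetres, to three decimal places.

9.220 mm

From α = 2·arctan(w/2f) we get f = w / (2·tan(α/2)).
With w = 6.17 mm and α/2 = 18.5°, tan(α/2) ≈ 0.33460, so f ≈ 6.17 / 0.66919 ≈ 9.2201 mm.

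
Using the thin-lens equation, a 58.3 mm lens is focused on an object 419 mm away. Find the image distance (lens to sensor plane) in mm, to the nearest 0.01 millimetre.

67.72 mm

1/dᵢ = 1/f − 1/dₒ = 1/58.3 − 1/419 = 0.0147660 mm⁻¹.
dᵢ = 1/0.0147660 ≈ 67.7230 mm.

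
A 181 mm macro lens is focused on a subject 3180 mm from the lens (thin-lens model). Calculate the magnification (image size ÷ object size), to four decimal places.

Thin lens: 1/f = 1/dₒ + 1/dᵢ → 1/dᵢ = 1/181 − 1/3180 = 0.0052104 mm⁻¹, so dᵢ ≈ 191.9240 mm.
Magnification m = dᵢ/dₒ = 191.9240/3180 ≈ 0.06035.

0.0604×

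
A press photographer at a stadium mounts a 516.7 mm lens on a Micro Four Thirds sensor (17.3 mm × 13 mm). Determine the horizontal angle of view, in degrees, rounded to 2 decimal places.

Angle of view α = 2·arctan(w/2f) with w = 17.3 mm and f = 516.7 mm.
w/2f = 0.01674; arctan(0.01674) ≈ 0.9591°, so α ≈ 1.9182°.

1.92°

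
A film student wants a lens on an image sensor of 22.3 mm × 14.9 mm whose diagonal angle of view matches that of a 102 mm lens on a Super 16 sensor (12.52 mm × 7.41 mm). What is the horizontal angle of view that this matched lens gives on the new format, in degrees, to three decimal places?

6.787°

Sensor diagonal = √(12.52² + 7.41²) = √211.6585 ≈ 14.5485 mm.
Sensor diagonal = √(22.3² + 14.9²) = √719.3000 ≈ 26.8198 mm.
Equal diagonal AOV ⇒ f₂ = f₁ · 26.8198/14.5485 = 102 × 1.84347 ≈ 188.0344 mm.
Horizontal AOV on the new format = 2·arctan(22.3 / (2 × 188.0344)) = 2·arctan(0.05930) ≈ 6.7871°.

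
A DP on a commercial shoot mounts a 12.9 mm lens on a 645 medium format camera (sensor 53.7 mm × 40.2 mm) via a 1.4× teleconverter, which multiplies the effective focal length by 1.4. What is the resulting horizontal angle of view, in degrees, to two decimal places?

Effective focal length f = 12.9 × 1.4 = 18.06 mm.
α = 2·arctan(53.7 / (2 × 18.06)) = 2·arctan(1.48671) ≈ 112.1484°.

112.15°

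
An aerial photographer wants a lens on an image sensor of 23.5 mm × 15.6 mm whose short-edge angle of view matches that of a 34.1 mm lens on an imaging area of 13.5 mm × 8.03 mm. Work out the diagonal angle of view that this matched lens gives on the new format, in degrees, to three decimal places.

Equal short-edge AOV ⇒ f₂ = f₁ · 15.6/8.03 = 34.1 × 1.94271 ≈ 66.2466 mm.
Sensor diagonal = √(23.5² + 15.6²) = √795.6100 ≈ 28.2066 mm.
Diagonal AOV on the new format = 2·arctan(28.2066 / (2 × 66.2466)) = 2·arctan(0.21289) ≈ 24.0366°.

24.037°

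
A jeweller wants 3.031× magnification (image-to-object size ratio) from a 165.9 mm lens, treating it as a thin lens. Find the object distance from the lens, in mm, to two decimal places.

220.63 mm

With m = dᵢ/dₒ and 1/f = 1/dₒ + 1/dᵢ, substituting dᵢ = m·dₒ gives 1/f = (1 + 1/m)/dₒ, hence dₒ = f·(1 + 1/m).
dₒ = 165.9 × (1 + 1/3.031) = 165.9 × 1.32992 ≈ 220.634 mm.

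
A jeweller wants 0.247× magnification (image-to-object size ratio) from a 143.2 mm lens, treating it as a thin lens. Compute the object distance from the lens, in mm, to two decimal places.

With m = dᵢ/dₒ and 1/f = 1/dₒ + 1/dᵢ, substituting dᵢ = m·dₒ gives 1/f = (1 + 1/m)/dₒ, hence dₒ = f·(1 + 1/m).
dₒ = 143.2 × (1 + 1/0.247) = 143.2 × 5.04858 ≈ 722.957 mm.

722.96 mm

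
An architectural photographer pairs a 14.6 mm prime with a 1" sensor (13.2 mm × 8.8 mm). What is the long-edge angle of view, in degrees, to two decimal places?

Angle of view α = 2·arctan(w/2f) with w = 13.2 mm and f = 14.6 mm.
w/2f = 0.45205; arctan(0.45205) ≈ 24.3256°, so α ≈ 48.6512°.

48.65°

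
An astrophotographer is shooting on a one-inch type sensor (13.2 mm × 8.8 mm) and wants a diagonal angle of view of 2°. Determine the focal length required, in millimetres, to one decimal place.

454.4 mm

Sensor diagonal = √(13.2² + 8.8²) = √251.6800 ≈ 15.8644 mm.
From α = 2·arctan(d/2f) we get f = d / (2·tan(α/2)).
With d = 15.8644 mm and α/2 = 1°, tan(α/2) ≈ 0.01746, so f ≈ 15.8644 / 0.03491 ≈ 454.4362 mm.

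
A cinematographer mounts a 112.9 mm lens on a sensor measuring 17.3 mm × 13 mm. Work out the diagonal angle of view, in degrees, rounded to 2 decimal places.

10.95°

Sensor diagonal = √(17.3² + 13²) = √468.2900 ≈ 21.6400 mm.
Angle of view α = 2·arctan(d/2f) with d = 21.6400 mm and f = 112.9 mm.
d/2f = 0.09584; arctan(0.09584) ≈ 5.4743°, so α ≈ 10.9487°.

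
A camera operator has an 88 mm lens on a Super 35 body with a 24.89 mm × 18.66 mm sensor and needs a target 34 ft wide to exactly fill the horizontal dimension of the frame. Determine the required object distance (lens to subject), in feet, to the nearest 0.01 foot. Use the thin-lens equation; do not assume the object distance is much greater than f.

120.50 ft

W: 34 ft × 304.8 mm/ft = 10363.20 mm.
Magnification m = w/W = dᵢ/dₒ; combined with 1/f = 1/dₒ + 1/dᵢ this gives dₒ = f·(1 + W/w).
dₒ = 88 mm × (1 + 10363.2/24.89) = 88 × 417.3600 ≈ 36727.677 mm = 36727.677/304.8 ft = 120.498 ft.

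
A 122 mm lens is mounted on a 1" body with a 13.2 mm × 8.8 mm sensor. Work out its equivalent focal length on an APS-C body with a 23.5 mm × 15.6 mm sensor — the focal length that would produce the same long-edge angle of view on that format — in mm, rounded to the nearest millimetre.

Equal angle of view means equal width/f ratio, so f₂ = f₁ · (width₂/width₁) = 122 × 23.5/13.2.
f₂ = 122 × 1.78030 ≈ 217.197 mm.

217 mm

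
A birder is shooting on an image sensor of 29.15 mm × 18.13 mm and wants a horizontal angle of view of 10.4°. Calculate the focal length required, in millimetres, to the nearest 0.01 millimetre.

From α = 2·arctan(w/2f) we get f = w / (2·tan(α/2)).
With w = 29.15 mm and α/2 = 5.2°, tan(α/2) ≈ 0.09101, so f ≈ 29.15 / 0.18201 ≈ 160.1523 mm.

160.15 mm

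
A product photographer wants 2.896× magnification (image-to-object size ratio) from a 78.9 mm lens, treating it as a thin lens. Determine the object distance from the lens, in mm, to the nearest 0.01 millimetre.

With m = dᵢ/dₒ and 1/f = 1/dₒ + 1/dᵢ, substituting dᵢ = m·dₒ gives 1/f = (1 + 1/m)/dₒ, hence dₒ = f·(1 + 1/m).
dₒ = 78.9 × (1 + 1/2.896) = 78.9 × 1.34530 ≈ 106.144 mm.

106.14 mm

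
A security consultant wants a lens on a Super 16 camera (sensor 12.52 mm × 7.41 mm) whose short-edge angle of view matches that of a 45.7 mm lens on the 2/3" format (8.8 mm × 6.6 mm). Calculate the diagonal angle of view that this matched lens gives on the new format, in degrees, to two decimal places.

16.14°

Equal short-edge AOV ⇒ f₂ = f₁ · 7.41/6.6 = 45.7 × 1.12273 ≈ 51.3086 mm.
Sensor diagonal = √(12.52² + 7.41²) = √211.6585 ≈ 14.5485 mm.
Diagonal AOV on the new format = 2·arctan(14.5485 / (2 × 51.3086)) = 2·arctan(0.14177) ≈ 16.1386°.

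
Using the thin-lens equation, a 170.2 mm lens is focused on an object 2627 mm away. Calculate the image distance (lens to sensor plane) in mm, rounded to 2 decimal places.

181.99 mm

1/dᵢ = 1/f − 1/dₒ = 1/170.2 − 1/2627 = 0.0054948 mm⁻¹.
dᵢ = 1/0.0054948 ≈ 181.9910 mm.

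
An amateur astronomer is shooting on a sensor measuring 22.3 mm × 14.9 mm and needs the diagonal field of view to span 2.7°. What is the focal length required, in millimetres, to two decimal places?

569.03 mm

Sensor diagonal = √(22.3² + 14.9²) = √719.3000 ≈ 26.8198 mm.
From α = 2·arctan(d/2f) we get f = d / (2·tan(α/2)).
With d = 26.8198 mm and α/2 = 1.35°, tan(α/2) ≈ 0.02357, so f ≈ 26.8198 / 0.04713 ≈ 569.0278 mm.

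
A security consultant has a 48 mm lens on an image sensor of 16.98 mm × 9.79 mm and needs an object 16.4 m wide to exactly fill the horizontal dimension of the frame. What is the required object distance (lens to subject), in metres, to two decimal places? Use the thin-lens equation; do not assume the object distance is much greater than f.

46.41 m

W: 16.4 m = 16400 mm.
Magnification m = w/W = dᵢ/dₒ; combined with 1/f = 1/dₒ + 1/dᵢ this gives dₒ = f·(1 + W/w).
dₒ = 48 mm × (1 + 16400/16.98) = 48 × 966.8422 ≈ 46408.424 mm = 46.4084 m.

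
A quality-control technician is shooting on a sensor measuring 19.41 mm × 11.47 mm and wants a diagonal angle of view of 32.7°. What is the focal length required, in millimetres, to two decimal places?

Sensor diagonal = √(19.41² + 11.47²) = √508.3090 ≈ 22.5457 mm.
From α = 2·arctan(d/2f) we get f = d / (2·tan(α/2)).
With d = 22.5457 mm and α/2 = 16.35°, tan(α/2) ≈ 0.29337, so f ≈ 22.5457 / 0.58674 ≈ 38.4256 mm.

38.43 mm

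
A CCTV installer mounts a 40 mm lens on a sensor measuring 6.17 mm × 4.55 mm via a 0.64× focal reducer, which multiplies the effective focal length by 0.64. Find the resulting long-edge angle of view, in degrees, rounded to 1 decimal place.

Effective focal length f = 40 × 0.64 = 25.6 mm.
α = 2·arctan(6.17 / (2 × 25.6)) = 2·arctan(0.12051) ≈ 13.7429°.

13.7°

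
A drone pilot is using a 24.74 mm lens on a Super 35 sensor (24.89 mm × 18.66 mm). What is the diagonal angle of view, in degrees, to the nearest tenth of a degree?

Sensor diagonal = √(24.89² + 18.66²) = √967.7077 ≈ 31.1080 mm.
Angle of view α = 2·arctan(d/2f) with d = 31.1080 mm and f = 24.74 mm.
d/2f = 0.62870; arctan(0.62870) ≈ 32.1575°, so α ≈ 64.3150°.

64.3°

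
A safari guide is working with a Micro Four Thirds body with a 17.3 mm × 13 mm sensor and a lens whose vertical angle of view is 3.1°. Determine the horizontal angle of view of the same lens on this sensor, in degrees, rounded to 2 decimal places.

From the vertical AOV: f = 13 / (2·tan(1.55°)) = 13 / 0.05412 ≈ 240.2140 mm.
Horizontal AOV = 2·arctan(17.3 / (2 × 240.2140)) = 2·arctan(0.03601) ≈ 4.1246°.

4.12°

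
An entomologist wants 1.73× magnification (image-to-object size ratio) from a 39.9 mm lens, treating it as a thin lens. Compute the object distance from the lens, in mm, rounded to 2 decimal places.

62.96 mm

With m = dᵢ/dₒ and 1/f = 1/dₒ + 1/dᵢ, substituting dᵢ = m·dₒ gives 1/f = (1 + 1/m)/dₒ, hence dₒ = f·(1 + 1/m).
dₒ = 39.9 × (1 + 1/1.73) = 39.9 × 1.57803 ≈ 62.964 mm.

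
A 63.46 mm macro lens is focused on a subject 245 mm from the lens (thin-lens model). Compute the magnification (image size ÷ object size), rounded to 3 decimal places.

Thin lens: 1/f = 1/dₒ + 1/dᵢ → 1/dᵢ = 1/63.46 − 1/245 = 0.0116763 mm⁻¹, so dᵢ ≈ 85.6434 mm.
Magnification m = dᵢ/dₒ = 85.6434/245 ≈ 0.34956.

0.350×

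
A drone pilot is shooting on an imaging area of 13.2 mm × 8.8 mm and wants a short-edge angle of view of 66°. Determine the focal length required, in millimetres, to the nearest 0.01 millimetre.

6.78 mm

From α = 2·arctan(h/2f) we get f = h / (2·tan(α/2)).
With h = 8.8 mm and α/2 = 33°, tan(α/2) ≈ 0.64941, so f ≈ 8.8 / 1.29882 ≈ 6.7754 mm.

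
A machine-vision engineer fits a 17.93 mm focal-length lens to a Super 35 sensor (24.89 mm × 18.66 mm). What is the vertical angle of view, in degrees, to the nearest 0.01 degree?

54.98°

Angle of view α = 2·arctan(h/2f) with h = 18.66 mm and f = 17.93 mm.
h/2f = 0.52036; arctan(0.52036) ≈ 27.4905°, so α ≈ 54.9811°.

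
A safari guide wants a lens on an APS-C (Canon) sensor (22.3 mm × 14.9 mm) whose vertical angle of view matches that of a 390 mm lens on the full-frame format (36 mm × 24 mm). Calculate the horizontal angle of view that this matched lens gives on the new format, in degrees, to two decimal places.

Equal vertical AOV ⇒ f₂ = f₁ · 14.9/24 = 390 × 0.62083 ≈ 242.1250 mm.
Horizontal AOV on the new format = 2·arctan(22.3 / (2 × 242.1250)) = 2·arctan(0.04605) ≈ 5.2733°.

5.27°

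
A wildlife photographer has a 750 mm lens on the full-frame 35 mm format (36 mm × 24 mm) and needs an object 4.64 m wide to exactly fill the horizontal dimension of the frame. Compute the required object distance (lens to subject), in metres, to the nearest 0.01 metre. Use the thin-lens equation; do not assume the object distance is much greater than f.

W: 4.64 m = 4640 mm.
Magnification m = w/W = dᵢ/dₒ; combined with 1/f = 1/dₒ + 1/dᵢ this gives dₒ = f·(1 + W/w).
dₒ = 750 mm × (1 + 4640/36) = 750 × 129.8889 ≈ 97416.667 mm = 97.4167 m.

97.42 m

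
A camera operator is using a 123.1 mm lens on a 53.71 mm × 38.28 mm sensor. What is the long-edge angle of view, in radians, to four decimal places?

Angle of view α = 2·arctan(w/2f) with w = 53.71 mm and f = 123.1 mm.
w/2f = 0.21816; arctan(0.21816) ≈ 0.2148 rad, so α ≈ 0.4296 rad.

0.4296 rad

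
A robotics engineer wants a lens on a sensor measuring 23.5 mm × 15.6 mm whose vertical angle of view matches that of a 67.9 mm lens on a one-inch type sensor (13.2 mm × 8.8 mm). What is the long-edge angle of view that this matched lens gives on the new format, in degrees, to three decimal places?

Equal vertical AOV ⇒ f₂ = f₁ · 15.6/8.8 = 67.9 × 1.77273 ≈ 120.3682 mm.
Long-edge AOV on the new format = 2·arctan(23.5 / (2 × 120.3682)) = 2·arctan(0.09762) ≈ 11.1508°.

11.151°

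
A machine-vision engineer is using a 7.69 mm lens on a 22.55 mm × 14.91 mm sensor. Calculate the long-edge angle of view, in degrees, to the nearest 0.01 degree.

Angle of view α = 2·arctan(w/2f) with w = 22.55 mm and f = 7.69 mm.
w/2f = 1.46619; arctan(1.46619) ≈ 55.7045°, so α ≈ 111.4089°.

111.41°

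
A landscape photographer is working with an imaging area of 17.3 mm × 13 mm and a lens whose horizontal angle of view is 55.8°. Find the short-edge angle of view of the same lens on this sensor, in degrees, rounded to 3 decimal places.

From the horizontal AOV: f = 17.3 / (2·tan(27.9°)) = 17.3 / 1.05895 ≈ 16.3370 mm.
Short-edge AOV = 2·arctan(13 / (2 × 16.3370)) = 2·arctan(0.39787) ≈ 43.3922°.

43.392°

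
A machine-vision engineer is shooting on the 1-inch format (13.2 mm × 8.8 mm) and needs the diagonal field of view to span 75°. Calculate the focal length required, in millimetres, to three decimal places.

10.337 mm

Sensor diagonal = √(13.2² + 8.8²) = √251.6800 ≈ 15.8644 mm.
From α = 2·arctan(d/2f) we get f = d / (2·tan(α/2)).
With d = 15.8644 mm and α/2 = 37.5°, tan(α/2) ≈ 0.76733, so f ≈ 15.8644 / 1.53465 ≈ 10.3375 mm.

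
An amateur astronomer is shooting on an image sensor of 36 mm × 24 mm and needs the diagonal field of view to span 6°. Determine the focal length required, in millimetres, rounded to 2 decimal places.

Sensor diagonal = √(36² + 24²) = √1872.0000 ≈ 43.2666 mm.
From α = 2·arctan(d/2f) we get f = d / (2·tan(α/2)).
With d = 43.2666 mm and α/2 = 3°, tan(α/2) ≈ 0.05241, so f ≈ 43.2666 / 0.10482 ≈ 412.7881 mm.

412.79 mm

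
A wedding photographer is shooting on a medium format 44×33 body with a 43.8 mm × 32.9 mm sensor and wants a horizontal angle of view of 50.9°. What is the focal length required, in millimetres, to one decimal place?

46.0 mm

From α = 2·arctan(w/2f) we get f = w / (2·tan(α/2)).
With w = 43.8 mm and α/2 = 25.45°, tan(α/2) ≈ 0.47590, so f ≈ 43.8 / 0.95181 ≈ 46.0176 mm.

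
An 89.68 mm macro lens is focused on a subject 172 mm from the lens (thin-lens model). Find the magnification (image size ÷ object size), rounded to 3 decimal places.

Thin lens: 1/f = 1/dₒ + 1/dᵢ → 1/dᵢ = 1/89.68 − 1/172 = 0.0053368 mm⁻¹, so dᵢ ≈ 187.3780 mm.
Magnification m = dᵢ/dₒ = 187.3780/172 ≈ 1.08941.

1.089×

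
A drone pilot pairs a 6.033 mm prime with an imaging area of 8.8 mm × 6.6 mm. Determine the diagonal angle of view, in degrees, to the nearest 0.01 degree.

Sensor diagonal = √(8.8² + 6.6²) = √121.0000 ≈ 11.0000 mm.
Angle of view α = 2·arctan(d/2f) with d = 11.0000 mm and f = 6.033 mm.
d/2f = 0.91165; arctan(0.91165) ≈ 42.3539°, so α ≈ 84.7079°.

84.71°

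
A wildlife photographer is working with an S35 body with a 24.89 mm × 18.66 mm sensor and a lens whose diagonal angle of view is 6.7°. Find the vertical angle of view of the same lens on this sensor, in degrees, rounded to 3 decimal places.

Sensor diagonal = √(24.89² + 18.66²) = √967.7077 ≈ 31.1080 mm.
From the diagonal AOV: f = 31.1080 / (2·tan(3.35°)) = 31.1080 / 0.11707 ≈ 265.7202 mm.
Vertical AOV = 2·arctan(18.66 / (2 × 265.7202)) = 2·arctan(0.03511) ≈ 4.0219°.

4.022°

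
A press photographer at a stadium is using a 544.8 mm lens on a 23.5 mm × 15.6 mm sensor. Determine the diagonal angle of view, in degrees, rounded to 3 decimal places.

Sensor diagonal = √(23.5² + 15.6²) = √795.6100 ≈ 28.2066 mm.
Angle of view α = 2·arctan(d/2f) with d = 28.2066 mm and f = 544.8 mm.
d/2f = 0.02589; arctan(0.02589) ≈ 1.4829°, so α ≈ 2.9658°.

2.966°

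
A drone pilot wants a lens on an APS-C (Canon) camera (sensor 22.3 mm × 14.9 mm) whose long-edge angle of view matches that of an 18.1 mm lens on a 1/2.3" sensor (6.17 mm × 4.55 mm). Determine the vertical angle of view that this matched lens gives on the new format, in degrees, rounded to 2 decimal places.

Equal long-edge AOV ⇒ f₂ = f₁ · 22.3/6.17 = 18.1 × 3.61426 ≈ 65.4182 mm.
Vertical AOV on the new format = 2·arctan(14.9 / (2 × 65.4182)) = 2·arctan(0.11388) ≈ 12.9940°.

12.99°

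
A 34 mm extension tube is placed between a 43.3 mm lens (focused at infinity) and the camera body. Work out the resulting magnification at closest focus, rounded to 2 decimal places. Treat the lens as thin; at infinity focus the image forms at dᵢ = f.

The tube moves the image plane from f to f + e, so dᵢ = 43.3 + 34 = 77.3 mm. Focus is achieved when 1/f = 1/dₒ + 1/dᵢ, giving dₒ = 1/(1/f − 1/(f+e)).
Magnification m = dᵢ/dₒ = (f+e)·(1/f − 1/(f+e)) = e/f = 34/43.3 ≈ 0.7852.

0.79×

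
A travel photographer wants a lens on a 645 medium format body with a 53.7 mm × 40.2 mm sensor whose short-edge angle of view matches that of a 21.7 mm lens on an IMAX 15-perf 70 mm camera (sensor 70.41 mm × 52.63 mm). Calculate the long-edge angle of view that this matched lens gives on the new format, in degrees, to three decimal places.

116.625°

Equal short-edge AOV ⇒ f₂ = f₁ · 40.2/52.63 = 21.7 × 0.76382 ≈ 16.5750 mm.
Long-edge AOV on the new format = 2·arctan(53.7 / (2 × 16.5750)) = 2·arctan(1.61991) ≈ 116.6245°.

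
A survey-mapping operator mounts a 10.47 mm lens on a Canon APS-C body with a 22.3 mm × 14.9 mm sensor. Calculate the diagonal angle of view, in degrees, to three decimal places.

104.037°

Sensor diagonal = √(22.3² + 14.9²) = √719.3000 ≈ 26.8198 mm.
Angle of view α = 2·arctan(d/2f) with d = 26.8198 mm and f = 10.47 mm.
d/2f = 1.28079; arctan(1.28079) ≈ 52.0184°, so α ≈ 104.0369°.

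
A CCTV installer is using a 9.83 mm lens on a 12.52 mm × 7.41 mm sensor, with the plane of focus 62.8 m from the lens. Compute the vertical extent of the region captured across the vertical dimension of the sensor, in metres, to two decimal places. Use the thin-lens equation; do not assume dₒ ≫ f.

dₒ: 62.8 m = 62800 mm.
Similar triangles through the lens centre give W/dₒ = h/dᵢ; with 1/f = 1/dₒ + 1/dᵢ this gives W = h·(dₒ − f)/f.
W = 7.41 mm × (62800 − 9.83) / 9.83 = 7.41 × 6387.6063 ≈ 47332.163 mm = 47.3322 m.

47.33 m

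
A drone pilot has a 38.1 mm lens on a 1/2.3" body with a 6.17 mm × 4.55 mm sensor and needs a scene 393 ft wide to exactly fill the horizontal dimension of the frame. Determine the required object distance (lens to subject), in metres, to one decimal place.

W: 393 ft × 304.8 mm/ft = 119786.40 mm.
Magnification m = w/W = dᵢ/dₒ; combined with 1/f = 1/dₒ + 1/dᵢ this gives dₒ = f·(1 + W/w).
dₒ = 38.1 mm × (1 + 119786/6.17) = 38.1 × 19415.3268 ≈ 739723.950 mm = 739.724 m.

739.7 m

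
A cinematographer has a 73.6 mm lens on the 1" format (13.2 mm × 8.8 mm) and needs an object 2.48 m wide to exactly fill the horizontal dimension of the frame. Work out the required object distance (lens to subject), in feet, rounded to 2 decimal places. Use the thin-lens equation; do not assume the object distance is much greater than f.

45.61 ft

W: 2.48 m = 2480 mm.
Magnification m = w/W = dᵢ/dₒ; combined with 1/f = 1/dₒ + 1/dᵢ this gives dₒ = f·(1 + W/w).
dₒ = 73.6 mm × (1 + 2480/13.2) = 73.6 × 188.8788 ≈ 13901.479 mm = 13901.479/304.8 ft = 45.6085 ft.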